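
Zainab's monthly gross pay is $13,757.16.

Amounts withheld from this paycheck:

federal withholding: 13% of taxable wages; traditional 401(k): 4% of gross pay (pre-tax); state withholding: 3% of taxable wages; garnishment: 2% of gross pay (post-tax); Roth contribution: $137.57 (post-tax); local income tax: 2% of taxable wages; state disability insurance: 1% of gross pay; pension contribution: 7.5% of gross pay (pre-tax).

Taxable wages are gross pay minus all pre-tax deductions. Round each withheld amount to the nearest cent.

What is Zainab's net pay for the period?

Traditional 401(k): $13,757.16 × 0.04 = $550.29
Pension contribution: $13,757.16 × 0.075 = $1,031.79
Pre-tax total = $550.29 + $1,031.79 = $1,582.08
Taxable wages = $13,757.16 − $1,582.08 = $12,175.08
Federal withholding: $12,175.08 × 0.13 = $1,582.76
State withholding: $12,175.08 × 0.03 = $365.25
Local income tax: $12,175.08 × 0.02 = $243.50
State disability insurance: $13,757.16 × 0.01 = $137.57
Roth contribution: $137.57
Garnishment: $13,757.16 × 0.02 = $275.14
Total deductions = $550.29 + $1,031.79 + $1,582.76 + $365.25 + $243.50 + $137.57 + $137.57 + $275.14 = $4,323.87
Net pay = $13,757.16 − $4,323.87 = $9,433.29

$9,433.29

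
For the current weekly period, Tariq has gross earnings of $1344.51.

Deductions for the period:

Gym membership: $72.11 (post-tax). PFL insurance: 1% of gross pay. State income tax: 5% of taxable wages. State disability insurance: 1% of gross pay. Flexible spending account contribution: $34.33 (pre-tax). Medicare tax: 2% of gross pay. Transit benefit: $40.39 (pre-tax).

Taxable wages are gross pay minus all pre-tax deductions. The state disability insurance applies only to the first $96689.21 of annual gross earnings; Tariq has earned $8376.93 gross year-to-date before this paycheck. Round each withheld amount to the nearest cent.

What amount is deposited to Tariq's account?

Flexible spending account contribution: $34.33
Transit benefit: $40.39
Pre-tax total = $34.33 + $40.39 = $74.72
Taxable wages = $1344.51 − $74.72 = $1269.79
State income tax: $1269.79 × 0.05 = $63.49
Medicare tax: $1344.51 × 0.02 = $26.89
PFL insurance: $1344.51 × 0.01 = $13.45
State disability insurance: cap not yet reached, full $1344.51 is subject → $1344.51 × 0.01 = $13.45
Gym membership: $72.11
Total deductions = $34.33 + $40.39 + $63.49 + $26.89 + $13.45 + $13.45 + $72.11 = $264.11
Net pay = $1344.51 − $264.11 = $1080.40

$1080.40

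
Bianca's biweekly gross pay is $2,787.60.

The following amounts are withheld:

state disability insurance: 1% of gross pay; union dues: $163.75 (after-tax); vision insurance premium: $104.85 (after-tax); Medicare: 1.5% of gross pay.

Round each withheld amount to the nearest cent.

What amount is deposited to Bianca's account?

$2,449.31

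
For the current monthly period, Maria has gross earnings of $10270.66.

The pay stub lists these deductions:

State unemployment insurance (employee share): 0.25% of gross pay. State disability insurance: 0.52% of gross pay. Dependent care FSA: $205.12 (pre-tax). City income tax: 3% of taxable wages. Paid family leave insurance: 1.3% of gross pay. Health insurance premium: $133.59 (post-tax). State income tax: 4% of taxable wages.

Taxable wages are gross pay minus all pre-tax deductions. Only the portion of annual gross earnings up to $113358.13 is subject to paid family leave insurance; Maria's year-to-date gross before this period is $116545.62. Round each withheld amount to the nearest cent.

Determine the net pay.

Dependent care FSA: $205.12
Taxable wages = $10270.66 − $205.12 = $10065.54
State income tax: $10065.54 × 0.04 = $402.62
City income tax: $10065.54 × 0.03 = $301.97
Paid family leave insurance: annual cap $113358.13 already reached (YTD $116545.62), so $0.00
State unemployment insurance (employee share): $10270.66 × 0.0025 = $25.68
State disability insurance: $10270.66 × 0.0052 = $53.41
Health insurance premium: $133.59
Total deductions = $205.12 + $402.62 + $301.97 + $0.00 + $25.68 + $53.41 + $133.59 = $1122.39
Net pay = $10270.66 − $1122.39 = $9148.27

$9148.27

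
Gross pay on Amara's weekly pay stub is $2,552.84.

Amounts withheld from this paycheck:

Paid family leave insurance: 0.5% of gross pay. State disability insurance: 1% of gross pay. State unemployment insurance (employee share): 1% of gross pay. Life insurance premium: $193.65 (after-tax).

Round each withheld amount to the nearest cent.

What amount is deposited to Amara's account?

$2,295.37

State unemployment insurance (employee share): $2,552.84 × 0.01 = $25.53
Paid family leave insurance: $2,552.84 × 0.005 = $12.76
State disability insurance: $2,552.84 × 0.01 = $25.53
Life insurance premium: $193.65
Total deductions = $25.53 + $12.76 + $25.53 + $193.65 = $257.47
Net pay = $2,552.84 − $257.47 = $2,295.37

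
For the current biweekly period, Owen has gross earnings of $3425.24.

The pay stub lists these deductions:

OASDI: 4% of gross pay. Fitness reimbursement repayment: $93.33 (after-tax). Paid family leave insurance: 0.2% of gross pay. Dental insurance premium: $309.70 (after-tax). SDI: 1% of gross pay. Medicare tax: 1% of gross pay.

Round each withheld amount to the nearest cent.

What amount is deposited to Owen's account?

$2809.85

Medicare tax: $3425.24 × 0.01 = $34.25
OASDI: $3425.24 × 0.04 = $137.01
Paid family leave insurance: $3425.24 × 0.002 = $6.85
SDI: $3425.24 × 0.01 = $34.25
Dental insurance premium: $309.70
Fitness reimbursement repayment: $93.33
Total deductions = $34.25 + $137.01 + $6.85 + $34.25 + $309.70 + $93.33 = $615.39
Net pay = $3425.24 − $615.39 = $2809.85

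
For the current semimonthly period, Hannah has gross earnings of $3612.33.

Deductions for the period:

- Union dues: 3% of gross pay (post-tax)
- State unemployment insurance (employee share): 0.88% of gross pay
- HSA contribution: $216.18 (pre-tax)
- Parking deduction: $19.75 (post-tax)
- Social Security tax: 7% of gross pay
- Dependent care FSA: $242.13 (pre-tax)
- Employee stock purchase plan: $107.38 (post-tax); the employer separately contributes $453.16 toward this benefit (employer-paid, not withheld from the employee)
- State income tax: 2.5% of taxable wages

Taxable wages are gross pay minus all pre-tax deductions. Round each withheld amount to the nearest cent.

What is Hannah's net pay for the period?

$2555.02

Dependent care FSA: $242.13
HSA contribution: $216.18
Pre-tax total = $242.13 + $216.18 = $458.31
Taxable wages = $3612.33 − $458.31 = $3154.02
State income tax: $3154.02 × 0.025 = $78.85
State unemployment insurance (employee share): $3612.33 × 0.0088 = $31.79
Social Security tax: $3612.33 × 0.07 = $252.86
Parking deduction: $19.75
Employee stock purchase plan: $107.38
Union dues: $3612.33 × 0.03 = $108.37
(Employer's $453.16 toward employee stock purchase plan is not withheld from the employee.)
Total deductions = $242.13 + $216.18 + $78.85 + $31.79 + $252.86 + $19.75 + $107.38 + $108.37 = $1057.31
Net pay = $3612.33 − $1057.31 = $2555.02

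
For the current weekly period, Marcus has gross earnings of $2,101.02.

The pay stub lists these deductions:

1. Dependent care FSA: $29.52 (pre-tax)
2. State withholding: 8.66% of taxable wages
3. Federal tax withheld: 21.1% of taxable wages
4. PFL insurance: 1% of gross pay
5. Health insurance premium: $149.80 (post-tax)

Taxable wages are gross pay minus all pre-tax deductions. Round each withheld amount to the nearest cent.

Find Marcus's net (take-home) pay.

Dependent care FSA: $29.52
Taxable wages = $2,101.02 − $29.52 = $2,071.50
Federal tax withheld: $2,071.50 × 0.211 = $437.09
State withholding: $2,071.50 × 0.0866 = $179.39
PFL insurance: $2,101.02 × 0.01 = $21.01
Health insurance premium: $149.80
Total deductions = $29.52 + $437.09 + $179.39 + $21.01 + $149.80 = $816.81
Net pay = $2,101.02 − $816.81 = $1,284.21

$1,284.21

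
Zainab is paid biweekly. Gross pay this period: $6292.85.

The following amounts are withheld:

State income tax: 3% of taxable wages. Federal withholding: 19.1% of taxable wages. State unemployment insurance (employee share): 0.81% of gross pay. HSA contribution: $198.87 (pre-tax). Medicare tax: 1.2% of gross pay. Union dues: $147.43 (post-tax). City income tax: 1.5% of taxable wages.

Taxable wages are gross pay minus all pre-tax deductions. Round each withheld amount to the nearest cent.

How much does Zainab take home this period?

HSA contribution: $198.87
Taxable wages = $6292.85 − $198.87 = $6093.98
City income tax: $6093.98 × 0.015 = $91.41
Federal withholding: $6093.98 × 0.191 = $1163.95
State income tax: $6093.98 × 0.03 = $182.82
Medicare tax: $6292.85 × 0.012 = $75.51
State unemployment insurance (employee share): $6292.85 × 0.0081 = $50.97
Union dues: $147.43
Total deductions = $198.87 + $91.41 + $1163.95 + $182.82 + $75.51 + $50.97 + $147.43 = $1910.96
Net pay = $6292.85 − $1910.96 = $4381.89

$4381.89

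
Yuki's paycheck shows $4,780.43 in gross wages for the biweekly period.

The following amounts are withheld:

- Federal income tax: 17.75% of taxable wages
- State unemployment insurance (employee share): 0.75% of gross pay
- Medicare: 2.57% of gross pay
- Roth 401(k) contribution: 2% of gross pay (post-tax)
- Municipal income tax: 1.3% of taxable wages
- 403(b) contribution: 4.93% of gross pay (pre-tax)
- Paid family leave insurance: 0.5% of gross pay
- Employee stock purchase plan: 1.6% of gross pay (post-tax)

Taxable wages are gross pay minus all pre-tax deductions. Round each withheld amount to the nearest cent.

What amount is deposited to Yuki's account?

403(b) contribution: $4,780.43 × 0.0493 = $235.68
Taxable wages = $4,780.43 − $235.68 = $4,544.75
Municipal income tax: $4,544.75 × 0.013 = $59.08
Federal income tax: $4,544.75 × 0.1775 = $806.69
State unemployment insurance (employee share): $4,780.43 × 0.0075 = $35.85
Paid family leave insurance: $4,780.43 × 0.005 = $23.90
Medicare: $4,780.43 × 0.0257 = $122.86
Employee stock purchase plan: $4,780.43 × 0.016 = $76.49
Roth 401(k) contribution: $4,780.43 × 0.02 = $95.61
Total deductions = $235.68 + $59.08 + $806.69 + $35.85 + $23.90 + $122.86 + $76.49 + $95.61 = $1,456.16
Net pay = $4,780.43 − $1,456.16 = $3,324.27

$3,324.27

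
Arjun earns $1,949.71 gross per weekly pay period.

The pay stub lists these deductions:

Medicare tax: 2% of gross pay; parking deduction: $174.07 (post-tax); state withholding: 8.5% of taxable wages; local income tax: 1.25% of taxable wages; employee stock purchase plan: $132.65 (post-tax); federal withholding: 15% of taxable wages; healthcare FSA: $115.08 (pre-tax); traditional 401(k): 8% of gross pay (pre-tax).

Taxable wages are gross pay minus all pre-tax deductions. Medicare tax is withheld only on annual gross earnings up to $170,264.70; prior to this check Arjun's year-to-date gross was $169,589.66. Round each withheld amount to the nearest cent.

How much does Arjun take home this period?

Healthcare FSA: $115.08
Traditional 401(k): $1,949.71 × 0.08 = $155.98
Pre-tax total = $115.08 + $155.98 = $271.06
Taxable wages = $1,949.71 − $271.06 = $1,678.65
Federal withholding: $1,678.65 × 0.15 = $251.80
State withholding: $1,678.65 × 0.085 = $142.69
Local income tax: $1,678.65 × 0.0125 = $20.98
Medicare tax: only $170,264.70 − $169,589.66 = $675.04 of this check is subject → $675.04 × 0.02 = $13.50
Parking deduction: $174.07
Employee stock purchase plan: $132.65
Total deductions = $115.08 + $155.98 + $251.80 + $142.69 + $20.98 + $13.50 + $174.07 + $132.65 = $1,006.75
Net pay = $1,949.71 − $1,006.75 = $942.96

$942.96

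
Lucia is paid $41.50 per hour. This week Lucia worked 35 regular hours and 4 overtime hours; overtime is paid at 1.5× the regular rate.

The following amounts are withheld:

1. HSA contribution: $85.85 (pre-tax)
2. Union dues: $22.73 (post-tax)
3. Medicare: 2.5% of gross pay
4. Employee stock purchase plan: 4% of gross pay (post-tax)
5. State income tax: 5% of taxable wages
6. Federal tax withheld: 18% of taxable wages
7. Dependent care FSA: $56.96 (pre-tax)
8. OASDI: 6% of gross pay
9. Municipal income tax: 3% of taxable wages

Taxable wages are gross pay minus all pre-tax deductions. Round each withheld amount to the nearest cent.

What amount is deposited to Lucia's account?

$918.02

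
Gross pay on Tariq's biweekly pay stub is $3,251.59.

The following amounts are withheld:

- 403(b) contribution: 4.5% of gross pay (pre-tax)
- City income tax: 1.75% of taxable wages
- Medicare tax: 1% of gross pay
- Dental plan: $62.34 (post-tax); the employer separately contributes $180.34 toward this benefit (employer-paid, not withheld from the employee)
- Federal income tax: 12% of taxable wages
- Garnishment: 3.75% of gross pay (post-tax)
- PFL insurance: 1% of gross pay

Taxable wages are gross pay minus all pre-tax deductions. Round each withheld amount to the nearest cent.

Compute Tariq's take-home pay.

$2,428.99

403(b) contribution: $3,251.59 × 0.045 = $146.32
Taxable wages = $3,251.59 − $146.32 = $3,105.27
Federal income tax: $3,105.27 × 0.12 = $372.63
City income tax: $3,105.27 × 0.0175 = $54.34
Medicare tax: $3,251.59 × 0.01 = $32.52
PFL insurance: $3,251.59 × 0.01 = $32.52
Garnishment: $3,251.59 × 0.0375 = $121.93
Dental plan: $62.34
(Employer's $180.34 toward dental plan is not withheld from the employee.)
Total deductions = $146.32 + $372.63 + $54.34 + $32.52 + $32.52 + $121.93 + $62.34 = $822.60
Net pay = $3,251.59 − $822.60 = $2,428.99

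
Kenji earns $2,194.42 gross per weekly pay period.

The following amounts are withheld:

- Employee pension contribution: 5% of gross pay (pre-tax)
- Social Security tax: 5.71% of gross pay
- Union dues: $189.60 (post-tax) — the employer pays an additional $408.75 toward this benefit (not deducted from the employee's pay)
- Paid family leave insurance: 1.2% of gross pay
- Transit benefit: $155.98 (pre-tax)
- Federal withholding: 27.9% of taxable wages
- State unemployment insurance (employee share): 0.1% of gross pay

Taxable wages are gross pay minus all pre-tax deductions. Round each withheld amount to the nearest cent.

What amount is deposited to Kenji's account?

Transit benefit: $155.98
Employee pension contribution: $2,194.42 × 0.05 = $109.72
Pre-tax total = $155.98 + $109.72 = $265.70
Taxable wages = $2,194.42 − $265.70 = $1,928.72
Federal withholding: $1,928.72 × 0.279 = $538.11
State unemployment insurance (employee share): $2,194.42 × 0.001 = $2.19
Social Security tax: $2,194.42 × 0.0571 = $125.30
Paid family leave insurance: $2,194.42 × 0.012 = $26.33
Union dues: $189.60
(Employer's $408.75 toward union dues is not withheld from the employee.)
Total deductions = $155.98 + $109.72 + $538.11 + $2.19 + $125.30 + $26.33 + $189.60 = $1,147.23
Net pay = $2,194.42 − $1,147.23 = $1,047.19

$1,047.19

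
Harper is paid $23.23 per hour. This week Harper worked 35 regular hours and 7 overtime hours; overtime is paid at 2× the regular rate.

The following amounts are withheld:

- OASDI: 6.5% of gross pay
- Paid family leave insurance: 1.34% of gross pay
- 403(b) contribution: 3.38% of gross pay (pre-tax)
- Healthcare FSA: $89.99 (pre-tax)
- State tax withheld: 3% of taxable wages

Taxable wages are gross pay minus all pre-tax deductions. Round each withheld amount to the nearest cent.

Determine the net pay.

$890.28

Regular pay: 35 × $23.23 = $813.05
Overtime pay: 7 × $23.23 × 2 = $325.22
Gross pay = $813.05 + $325.22 = $1,138.27
403(b) contribution: $1,138.27 × 0.0338 = $38.47
Healthcare FSA: $89.99
Pre-tax total = $38.47 + $89.99 = $128.46
Taxable wages = $1,138.27 − $128.46 = $1,009.81
State tax withheld: $1,009.81 × 0.03 = $30.29
Paid family leave insurance: $1,138.27 × 0.0134 = $15.25
OASDI: $1,138.27 × 0.065 = $73.99
Total deductions = $38.47 + $89.99 + $30.29 + $15.25 + $73.99 = $247.99
Net pay = $1,138.27 − $247.99 = $890.28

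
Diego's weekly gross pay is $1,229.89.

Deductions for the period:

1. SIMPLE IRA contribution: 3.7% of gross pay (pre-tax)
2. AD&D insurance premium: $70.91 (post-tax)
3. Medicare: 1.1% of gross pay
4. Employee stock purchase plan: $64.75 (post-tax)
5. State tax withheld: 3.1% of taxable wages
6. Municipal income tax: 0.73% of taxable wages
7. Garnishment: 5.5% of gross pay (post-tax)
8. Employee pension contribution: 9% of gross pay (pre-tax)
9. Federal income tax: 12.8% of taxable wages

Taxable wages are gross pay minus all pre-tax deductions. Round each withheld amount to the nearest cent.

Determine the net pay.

SIMPLE IRA contribution: $1,229.89 × 0.037 = $45.51
Employee pension contribution: $1,229.89 × 0.09 = $110.69
Pre-tax total = $45.51 + $110.69 = $156.20
Taxable wages = $1,229.89 − $156.20 = $1,073.69
State tax withheld: $1,073.69 × 0.031 = $33.28
Federal income tax: $1,073.69 × 0.128 = $137.43
Municipal income tax: $1,073.69 × 0.0073 = $7.84
Medicare: $1,229.89 × 0.011 = $13.53
Employee stock purchase plan: $64.75
Garnishment: $1,229.89 × 0.055 = $67.64
AD&D insurance premium: $70.91
Total deductions = $45.51 + $110.69 + $33.28 + $137.43 + $7.84 + $13.53 + $64.75 + $67.64 + $70.91 = $551.58
Net pay = $1,229.89 − $551.58 = $678.31

$678.31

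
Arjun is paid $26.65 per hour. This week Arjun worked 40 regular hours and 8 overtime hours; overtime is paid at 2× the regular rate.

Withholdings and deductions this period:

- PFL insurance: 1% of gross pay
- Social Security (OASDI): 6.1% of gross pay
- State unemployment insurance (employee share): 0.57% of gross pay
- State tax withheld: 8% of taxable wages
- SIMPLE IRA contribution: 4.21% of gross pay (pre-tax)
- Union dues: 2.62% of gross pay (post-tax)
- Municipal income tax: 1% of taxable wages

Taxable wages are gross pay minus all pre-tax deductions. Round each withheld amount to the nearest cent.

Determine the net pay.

$1147.33

Regular pay: 40 × $26.65 = $1066.00
Overtime pay: 8 × $26.65 × 2 = $426.40
Gross pay = $1066.00 + $426.40 = $1492.40
SIMPLE IRA contribution: $1492.40 × 0.0421 = $62.83
Taxable wages = $1492.40 − $62.83 = $1429.57
State tax withheld: $1429.57 × 0.08 = $114.37
Municipal income tax: $1429.57 × 0.01 = $14.30
Social Security (OASDI): $1492.40 × 0.061 = $91.04
State unemployment insurance (employee share): $1492.40 × 0.0057 = $8.51
PFL insurance: $1492.40 × 0.01 = $14.92
Union dues: $1492.40 × 0.0262 = $39.10
Total deductions = $62.83 + $114.37 + $14.30 + $91.04 + $8.51 + $14.92 + $39.10 = $345.07
Net pay = $1492.40 − $345.07 = $1147.33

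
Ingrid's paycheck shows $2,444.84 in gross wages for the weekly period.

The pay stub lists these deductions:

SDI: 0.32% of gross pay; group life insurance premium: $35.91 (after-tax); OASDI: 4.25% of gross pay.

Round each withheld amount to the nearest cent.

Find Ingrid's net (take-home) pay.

SDI: $2,444.84 × 0.0032 = $7.82
OASDI: $2,444.84 × 0.0425 = $103.91
Group life insurance premium: $35.91
Total deductions = $7.82 + $103.91 + $35.91 = $147.64
Net pay = $2,444.84 − $147.64 = $2,297.20

$2,297.20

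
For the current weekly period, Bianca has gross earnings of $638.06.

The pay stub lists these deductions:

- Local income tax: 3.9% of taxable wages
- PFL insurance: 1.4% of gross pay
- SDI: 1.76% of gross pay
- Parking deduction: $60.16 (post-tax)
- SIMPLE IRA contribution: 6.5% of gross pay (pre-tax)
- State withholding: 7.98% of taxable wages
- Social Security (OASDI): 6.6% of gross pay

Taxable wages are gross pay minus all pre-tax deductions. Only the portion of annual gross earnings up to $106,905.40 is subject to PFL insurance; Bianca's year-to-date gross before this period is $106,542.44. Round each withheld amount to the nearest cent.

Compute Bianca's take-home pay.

$407.13

SIMPLE IRA contribution: $638.06 × 0.065 = $41.47
Taxable wages = $638.06 − $41.47 = $596.59
State withholding: $596.59 × 0.0798 = $47.61
Local income tax: $596.59 × 0.039 = $23.27
SDI: $638.06 × 0.0176 = $11.23
Social Security (OASDI): $638.06 × 0.066 = $42.11
PFL insurance: only $106,905.40 − $106,542.44 = $362.96 of this check is subject → $362.96 × 0.014 = $5.08
Parking deduction: $60.16
Total deductions = $41.47 + $47.61 + $23.27 + $11.23 + $42.11 + $5.08 + $60.16 = $230.93
Net pay = $638.06 − $230.93 = $407.13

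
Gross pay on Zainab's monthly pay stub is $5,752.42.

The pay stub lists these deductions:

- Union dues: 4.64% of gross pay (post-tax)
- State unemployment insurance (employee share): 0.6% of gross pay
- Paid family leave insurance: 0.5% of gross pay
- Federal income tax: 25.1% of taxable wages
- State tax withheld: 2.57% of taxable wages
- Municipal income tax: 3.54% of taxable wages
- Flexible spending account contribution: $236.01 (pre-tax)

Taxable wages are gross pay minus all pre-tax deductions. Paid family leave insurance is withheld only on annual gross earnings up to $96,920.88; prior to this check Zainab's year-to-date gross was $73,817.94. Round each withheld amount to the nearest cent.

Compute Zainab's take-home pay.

$3,464.56

Flexible spending account contribution: $236.01
Taxable wages = $5,752.42 − $236.01 = $5,516.41
Federal income tax: $5,516.41 × 0.251 = $1,384.62
Municipal income tax: $5,516.41 × 0.0354 = $195.28
State tax withheld: $5,516.41 × 0.0257 = $141.77
State unemployment insurance (employee share): $5,752.42 × 0.006 = $34.51
Paid family leave insurance: cap not yet reached, full $5,752.42 is subject → $5,752.42 × 0.005 = $28.76
Union dues: $5,752.42 × 0.0464 = $266.91
Total deductions = $236.01 + $1,384.62 + $195.28 + $141.77 + $34.51 + $28.76 + $266.91 = $2,287.86
Net pay = $5,752.42 − $2,287.86 = $3,464.56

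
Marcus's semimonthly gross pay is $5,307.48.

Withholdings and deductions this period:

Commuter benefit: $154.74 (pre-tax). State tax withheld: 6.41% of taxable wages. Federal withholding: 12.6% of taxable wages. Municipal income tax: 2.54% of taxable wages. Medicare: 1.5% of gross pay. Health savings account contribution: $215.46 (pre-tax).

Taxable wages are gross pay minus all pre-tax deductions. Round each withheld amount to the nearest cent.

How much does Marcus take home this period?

Commuter benefit: $154.74
Health savings account contribution: $215.46
Pre-tax total = $154.74 + $215.46 = $370.20
Taxable wages = $5,307.48 − $370.20 = $4,937.28
Municipal income tax: $4,937.28 × 0.0254 = $125.41
Federal withholding: $4,937.28 × 0.126 = $622.10
State tax withheld: $4,937.28 × 0.0641 = $316.48
Medicare: $5,307.48 × 0.015 = $79.61
Total deductions = $154.74 + $215.46 + $125.41 + $622.10 + $316.48 + $79.61 = $1,513.80
Net pay = $5,307.48 − $1,513.80 = $3,793.68

$3,793.68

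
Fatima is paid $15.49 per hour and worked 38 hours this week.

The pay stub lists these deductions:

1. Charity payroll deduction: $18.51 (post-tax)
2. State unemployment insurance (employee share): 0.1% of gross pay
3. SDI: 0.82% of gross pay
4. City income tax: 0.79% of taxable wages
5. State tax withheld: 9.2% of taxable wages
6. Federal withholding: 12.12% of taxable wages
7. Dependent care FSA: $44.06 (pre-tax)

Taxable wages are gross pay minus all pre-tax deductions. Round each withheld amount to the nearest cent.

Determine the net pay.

$400.23

Gross pay: 38 × $15.49 = $588.62
Dependent care FSA: $44.06
Taxable wages = $588.62 − $44.06 = $544.56
City income tax: $544.56 × 0.0079 = $4.30
State tax withheld: $544.56 × 0.092 = $50.10
Federal withholding: $544.56 × 0.1212 = $66.00
State unemployment insurance (employee share): $588.62 × 0.001 = $0.59
SDI: $588.62 × 0.0082 = $4.83
Charity payroll deduction: $18.51
Total deductions = $44.06 + $4.30 + $50.10 + $66.00 + $0.59 + $4.83 + $18.51 = $188.39
Net pay = $588.62 − $188.39 = $400.23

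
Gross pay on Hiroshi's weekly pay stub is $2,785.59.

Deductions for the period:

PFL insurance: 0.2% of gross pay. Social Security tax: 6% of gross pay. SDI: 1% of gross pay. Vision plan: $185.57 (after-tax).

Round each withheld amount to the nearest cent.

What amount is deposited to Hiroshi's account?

$2,399.45

PFL insurance: $2,785.59 × 0.002 = $5.57
Social Security tax: $2,785.59 × 0.06 = $167.14
SDI: $2,785.59 × 0.01 = $27.86
Vision plan: $185.57
Total deductions = $5.57 + $167.14 + $27.86 + $185.57 = $386.14
Net pay = $2,785.59 − $386.14 = $2,399.45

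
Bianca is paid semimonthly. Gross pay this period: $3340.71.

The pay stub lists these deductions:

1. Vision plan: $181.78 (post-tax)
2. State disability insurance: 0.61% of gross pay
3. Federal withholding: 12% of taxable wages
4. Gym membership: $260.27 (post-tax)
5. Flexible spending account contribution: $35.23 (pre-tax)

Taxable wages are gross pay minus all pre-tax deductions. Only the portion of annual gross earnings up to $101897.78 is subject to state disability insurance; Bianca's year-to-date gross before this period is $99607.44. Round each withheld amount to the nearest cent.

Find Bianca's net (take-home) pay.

$2452.80

Flexible spending account contribution: $35.23
Taxable wages = $3340.71 − $35.23 = $3305.48
Federal withholding: $3305.48 × 0.12 = $396.66
State disability insurance: only $101897.78 − $99607.44 = $2290.34 of this check is subject → $2290.34 × 0.0061 = $13.97
Vision plan: $181.78
Gym membership: $260.27
Total deductions = $35.23 + $396.66 + $13.97 + $181.78 + $260.27 = $887.91
Net pay = $3340.71 − $887.91 = $2452.80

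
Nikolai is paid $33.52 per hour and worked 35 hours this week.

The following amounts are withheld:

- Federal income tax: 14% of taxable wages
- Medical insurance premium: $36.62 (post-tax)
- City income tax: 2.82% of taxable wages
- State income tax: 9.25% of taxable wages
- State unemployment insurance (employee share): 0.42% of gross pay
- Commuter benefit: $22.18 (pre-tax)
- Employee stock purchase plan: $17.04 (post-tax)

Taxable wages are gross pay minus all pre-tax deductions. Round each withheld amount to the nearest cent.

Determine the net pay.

Gross pay: 35 × $33.52 = $1173.20
Commuter benefit: $22.18
Taxable wages = $1173.20 − $22.18 = $1151.02
Federal income tax: $1151.02 × 0.14 = $161.14
City income tax: $1151.02 × 0.0282 = $32.46
State income tax: $1151.02 × 0.0925 = $106.47
State unemployment insurance (employee share): $1173.20 × 0.0042 = $4.93
Employee stock purchase plan: $17.04
Medical insurance premium: $36.62
Total deductions = $22.18 + $161.14 + $32.46 + $106.47 + $4.93 + $17.04 + $36.62 = $380.84
Net pay = $1173.20 − $380.84 = $792.36

$792.36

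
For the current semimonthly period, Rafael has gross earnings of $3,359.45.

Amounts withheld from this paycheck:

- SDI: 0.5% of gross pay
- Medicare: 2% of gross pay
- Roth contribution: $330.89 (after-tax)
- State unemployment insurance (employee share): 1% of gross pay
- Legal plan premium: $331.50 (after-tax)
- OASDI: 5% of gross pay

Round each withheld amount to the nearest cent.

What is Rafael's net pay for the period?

$2,411.51

OASDI: $3,359.45 × 0.05 = $167.97
Medicare: $3,359.45 × 0.02 = $67.19
SDI: $3,359.45 × 0.005 = $16.80
State unemployment insurance (employee share): $3,359.45 × 0.01 = $33.59
Legal plan premium: $331.50
Roth contribution: $330.89
Total deductions = $167.97 + $67.19 + $16.80 + $33.59 + $331.50 + $330.89 = $947.94
Net pay = $3,359.45 − $947.94 = $2,411.51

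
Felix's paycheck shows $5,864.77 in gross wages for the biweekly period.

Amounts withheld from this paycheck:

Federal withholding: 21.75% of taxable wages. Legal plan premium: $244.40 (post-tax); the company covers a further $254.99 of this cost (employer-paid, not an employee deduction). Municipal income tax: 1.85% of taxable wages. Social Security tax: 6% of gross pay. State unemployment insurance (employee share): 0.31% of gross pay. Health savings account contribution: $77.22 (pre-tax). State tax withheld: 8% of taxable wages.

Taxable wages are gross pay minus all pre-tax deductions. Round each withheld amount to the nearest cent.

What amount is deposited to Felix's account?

$3,344.22

Health savings account contribution: $77.22
Taxable wages = $5,864.77 − $77.22 = $5,787.55
Municipal income tax: $5,787.55 × 0.0185 = $107.07
Federal withholding: $5,787.55 × 0.2175 = $1,258.79
State tax withheld: $5,787.55 × 0.08 = $463.00
State unemployment insurance (employee share): $5,864.77 × 0.0031 = $18.18
Social Security tax: $5,864.77 × 0.06 = $351.89
Legal plan premium: $244.40
(Employer's $254.99 toward legal plan premium is not withheld from the employee.)
Total deductions = $77.22 + $107.07 + $1,258.79 + $463.00 + $18.18 + $351.89 + $244.40 = $2,520.55
Net pay = $5,864.77 − $2,520.55 = $3,344.22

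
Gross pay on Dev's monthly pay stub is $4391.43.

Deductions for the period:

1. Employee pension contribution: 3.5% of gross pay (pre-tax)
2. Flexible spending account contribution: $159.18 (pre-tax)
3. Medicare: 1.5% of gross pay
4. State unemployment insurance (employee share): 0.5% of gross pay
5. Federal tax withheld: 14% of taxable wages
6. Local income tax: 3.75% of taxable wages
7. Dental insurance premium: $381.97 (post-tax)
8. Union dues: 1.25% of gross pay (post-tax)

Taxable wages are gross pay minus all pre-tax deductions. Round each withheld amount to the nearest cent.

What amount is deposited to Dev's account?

Flexible spending account contribution: $159.18
Employee pension contribution: $4391.43 × 0.035 = $153.70
Pre-tax total = $159.18 + $153.70 = $312.88
Taxable wages = $4391.43 − $312.88 = $4078.55
Federal tax withheld: $4078.55 × 0.14 = $571.00
Local income tax: $4078.55 × 0.0375 = $152.95
Medicare: $4391.43 × 0.015 = $65.87
State unemployment insurance (employee share): $4391.43 × 0.005 = $21.96
Dental insurance premium: $381.97
Union dues: $4391.43 × 0.0125 = $54.89
Total deductions = $159.18 + $153.70 + $571.00 + $152.95 + $65.87 + $21.96 + $381.97 + $54.89 = $1561.52
Net pay = $4391.43 − $1561.52 = $2829.91

$2829.91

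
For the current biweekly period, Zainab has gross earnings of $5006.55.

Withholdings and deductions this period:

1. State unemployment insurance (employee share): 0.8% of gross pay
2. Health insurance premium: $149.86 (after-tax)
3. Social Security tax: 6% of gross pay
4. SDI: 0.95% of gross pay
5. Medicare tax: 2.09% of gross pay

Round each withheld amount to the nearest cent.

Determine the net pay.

SDI: $5006.55 × 0.0095 = $47.56
State unemployment insurance (employee share): $5006.55 × 0.008 = $40.05
Medicare tax: $5006.55 × 0.0209 = $104.64
Social Security tax: $5006.55 × 0.06 = $300.39
Health insurance premium: $149.86
Total deductions = $47.56 + $40.05 + $104.64 + $300.39 + $149.86 = $642.50
Net pay = $5006.55 − $642.50 = $4364.05

$4364.05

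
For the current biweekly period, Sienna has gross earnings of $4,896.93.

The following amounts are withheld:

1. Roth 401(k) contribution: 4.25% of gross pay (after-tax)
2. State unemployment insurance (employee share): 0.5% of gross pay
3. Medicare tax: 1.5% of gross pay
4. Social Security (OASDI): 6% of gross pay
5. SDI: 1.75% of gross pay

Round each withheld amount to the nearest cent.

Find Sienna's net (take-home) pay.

$4,211.36

Medicare tax: $4,896.93 × 0.015 = $73.45
State unemployment insurance (employee share): $4,896.93 × 0.005 = $24.48
SDI: $4,896.93 × 0.0175 = $85.70
Social Security (OASDI): $4,896.93 × 0.06 = $293.82
Roth 401(k) contribution: $4,896.93 × 0.0425 = $208.12
Total deductions = $73.45 + $24.48 + $85.70 + $293.82 + $208.12 = $685.57
Net pay = $4,896.93 − $685.57 = $4,211.36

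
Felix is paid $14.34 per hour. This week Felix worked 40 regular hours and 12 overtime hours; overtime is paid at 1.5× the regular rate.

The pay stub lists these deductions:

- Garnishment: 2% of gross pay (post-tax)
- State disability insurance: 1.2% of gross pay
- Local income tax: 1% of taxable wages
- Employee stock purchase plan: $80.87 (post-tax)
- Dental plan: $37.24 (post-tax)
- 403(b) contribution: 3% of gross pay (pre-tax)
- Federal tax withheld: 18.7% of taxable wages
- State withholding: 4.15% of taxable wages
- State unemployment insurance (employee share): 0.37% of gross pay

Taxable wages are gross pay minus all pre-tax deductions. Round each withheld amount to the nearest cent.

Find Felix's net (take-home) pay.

$466.55

Regular pay: 40 × $14.34 = $573.60
Overtime pay: 12 × $14.34 × 1.5 = $258.12
Gross pay = $573.60 + $258.12 = $831.72
403(b) contribution: $831.72 × 0.03 = $24.95
Taxable wages = $831.72 − $24.95 = $806.77
Local income tax: $806.77 × 0.01 = $8.07
Federal tax withheld: $806.77 × 0.187 = $150.87
State withholding: $806.77 × 0.0415 = $33.48
State unemployment insurance (employee share): $831.72 × 0.0037 = $3.08
State disability insurance: $831.72 × 0.012 = $9.98
Employee stock purchase plan: $80.87
Garnishment: $831.72 × 0.02 = $16.63
Dental plan: $37.24
Total deductions = $24.95 + $8.07 + $150.87 + $33.48 + $3.08 + $9.98 + $80.87 + $16.63 + $37.24 = $365.17
Net pay = $831.72 − $365.17 = $466.55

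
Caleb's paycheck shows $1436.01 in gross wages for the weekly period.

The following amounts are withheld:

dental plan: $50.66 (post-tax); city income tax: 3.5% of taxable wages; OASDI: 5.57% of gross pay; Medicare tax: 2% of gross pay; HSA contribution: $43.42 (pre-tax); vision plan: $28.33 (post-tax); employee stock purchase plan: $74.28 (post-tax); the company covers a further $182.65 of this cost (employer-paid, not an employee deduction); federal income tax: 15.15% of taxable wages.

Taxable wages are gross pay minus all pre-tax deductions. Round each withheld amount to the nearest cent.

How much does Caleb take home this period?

$870.89

HSA contribution: $43.42
Taxable wages = $1436.01 − $43.42 = $1392.59
City income tax: $1392.59 × 0.035 = $48.74
Federal income tax: $1392.59 × 0.1515 = $210.98
OASDI: $1436.01 × 0.0557 = $79.99
Medicare tax: $1436.01 × 0.02 = $28.72
Dental plan: $50.66
Employee stock purchase plan: $74.28
Vision plan: $28.33
(Employer's $182.65 toward employee stock purchase plan is not withheld from the employee.)
Total deductions = $43.42 + $48.74 + $210.98 + $79.99 + $28.72 + $50.66 + $74.28 + $28.33 = $565.12
Net pay = $1436.01 − $565.12 = $870.89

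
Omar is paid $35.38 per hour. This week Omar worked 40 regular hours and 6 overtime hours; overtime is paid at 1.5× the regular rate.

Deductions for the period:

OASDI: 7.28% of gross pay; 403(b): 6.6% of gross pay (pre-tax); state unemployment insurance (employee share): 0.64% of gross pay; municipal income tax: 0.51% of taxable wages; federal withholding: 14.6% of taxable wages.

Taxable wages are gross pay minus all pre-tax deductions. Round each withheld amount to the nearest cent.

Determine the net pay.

$1,237.23

Regular pay: 40 × $35.38 = $1,415.20
Overtime pay: 6 × $35.38 × 1.5 = $318.42
Gross pay = $1,415.20 + $318.42 = $1,733.62
403(b): $1,733.62 × 0.066 = $114.42
Taxable wages = $1,733.62 − $114.42 = $1,619.20
Municipal income tax: $1,619.20 × 0.0051 = $8.26
Federal withholding: $1,619.20 × 0.146 = $236.40
State unemployment insurance (employee share): $1,733.62 × 0.0064 = $11.10
OASDI: $1,733.62 × 0.0728 = $126.21
Total deductions = $114.42 + $8.26 + $236.40 + $11.10 + $126.21 = $496.39
Net pay = $1,733.62 − $496.39 = $1,237.23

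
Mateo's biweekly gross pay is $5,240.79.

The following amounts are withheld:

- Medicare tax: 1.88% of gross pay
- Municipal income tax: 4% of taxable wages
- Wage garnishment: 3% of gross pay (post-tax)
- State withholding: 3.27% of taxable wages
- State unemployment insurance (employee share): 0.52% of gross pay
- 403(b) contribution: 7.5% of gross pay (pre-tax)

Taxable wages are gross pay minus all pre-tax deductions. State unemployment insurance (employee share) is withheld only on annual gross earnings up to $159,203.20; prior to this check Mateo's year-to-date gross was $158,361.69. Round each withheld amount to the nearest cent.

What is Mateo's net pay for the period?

$4,235.17

403(b) contribution: $5,240.79 × 0.075 = $393.06
Taxable wages = $5,240.79 − $393.06 = $4,847.73
State withholding: $4,847.73 × 0.0327 = $158.52
Municipal income tax: $4,847.73 × 0.04 = $193.91
State unemployment insurance (employee share): only $159,203.20 − $158,361.69 = $841.51 of this check is subject → $841.51 × 0.0052 = $4.38
Medicare tax: $5,240.79 × 0.0188 = $98.53
Wage garnishment: $5,240.79 × 0.03 = $157.22
Total deductions = $393.06 + $158.52 + $193.91 + $4.38 + $98.53 + $157.22 = $1,005.62
Net pay = $5,240.79 − $1,005.62 = $4,235.17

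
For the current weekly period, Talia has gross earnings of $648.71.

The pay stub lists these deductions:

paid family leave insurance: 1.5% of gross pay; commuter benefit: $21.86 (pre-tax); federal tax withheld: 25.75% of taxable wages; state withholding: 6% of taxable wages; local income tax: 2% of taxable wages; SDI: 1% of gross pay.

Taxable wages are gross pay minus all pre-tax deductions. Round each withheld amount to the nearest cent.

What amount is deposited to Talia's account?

$399.07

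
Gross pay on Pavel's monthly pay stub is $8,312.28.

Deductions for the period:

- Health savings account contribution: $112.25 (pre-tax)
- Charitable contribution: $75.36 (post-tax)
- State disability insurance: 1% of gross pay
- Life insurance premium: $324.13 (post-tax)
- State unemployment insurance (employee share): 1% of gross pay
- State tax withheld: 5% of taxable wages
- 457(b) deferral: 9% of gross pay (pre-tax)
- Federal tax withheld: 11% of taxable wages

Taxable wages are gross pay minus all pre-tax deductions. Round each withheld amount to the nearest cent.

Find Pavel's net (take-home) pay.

Health savings account contribution: $112.25
457(b) deferral: $8,312.28 × 0.09 = $748.11
Pre-tax total = $112.25 + $748.11 = $860.36
Taxable wages = $8,312.28 − $860.36 = $7,451.92
Federal tax withheld: $7,451.92 × 0.11 = $819.71
State tax withheld: $7,451.92 × 0.05 = $372.60
State unemployment insurance (employee share): $8,312.28 × 0.01 = $83.12
State disability insurance: $8,312.28 × 0.01 = $83.12
Charitable contribution: $75.36
Life insurance premium: $324.13
Total deductions = $112.25 + $748.11 + $819.71 + $372.60 + $83.12 + $83.12 + $75.36 + $324.13 = $2,618.40
Net pay = $8,312.28 − $2,618.40 = $5,693.88

$5,693.88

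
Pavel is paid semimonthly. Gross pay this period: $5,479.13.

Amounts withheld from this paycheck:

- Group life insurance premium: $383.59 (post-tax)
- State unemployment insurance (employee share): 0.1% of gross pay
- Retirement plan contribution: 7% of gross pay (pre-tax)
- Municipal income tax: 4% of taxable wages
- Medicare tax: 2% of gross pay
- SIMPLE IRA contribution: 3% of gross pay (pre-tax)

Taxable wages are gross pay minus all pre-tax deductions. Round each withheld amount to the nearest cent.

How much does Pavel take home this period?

$4,235.32

SIMPLE IRA contribution: $5,479.13 × 0.03 = $164.37
Retirement plan contribution: $5,479.13 × 0.07 = $383.54
Pre-tax total = $164.37 + $383.54 = $547.91
Taxable wages = $5,479.13 − $547.91 = $4,931.22
Municipal income tax: $4,931.22 × 0.04 = $197.25
State unemployment insurance (employee share): $5,479.13 × 0.001 = $5.48
Medicare tax: $5,479.13 × 0.02 = $109.58
Group life insurance premium: $383.59
Total deductions = $164.37 + $383.54 + $197.25 + $5.48 + $109.58 + $383.59 = $1,243.81
Net pay = $5,479.13 − $1,243.81 = $4,235.32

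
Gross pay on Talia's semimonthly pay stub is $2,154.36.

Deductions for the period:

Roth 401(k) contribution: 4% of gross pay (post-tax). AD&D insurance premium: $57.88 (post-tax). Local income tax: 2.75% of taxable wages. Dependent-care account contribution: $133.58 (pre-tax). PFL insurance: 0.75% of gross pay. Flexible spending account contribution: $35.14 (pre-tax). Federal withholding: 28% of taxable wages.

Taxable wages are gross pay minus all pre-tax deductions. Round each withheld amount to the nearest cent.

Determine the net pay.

$1,214.84

Dependent-care account contribution: $133.58
Flexible spending account contribution: $35.14
Pre-tax total = $133.58 + $35.14 = $168.72
Taxable wages = $2,154.36 − $168.72 = $1,985.64
Local income tax: $1,985.64 × 0.0275 = $54.61
Federal withholding: $1,985.64 × 0.28 = $555.98
PFL insurance: $2,154.36 × 0.0075 = $16.16
Roth 401(k) contribution: $2,154.36 × 0.04 = $86.17
AD&D insurance premium: $57.88
Total deductions = $133.58 + $35.14 + $54.61 + $555.98 + $16.16 + $86.17 + $57.88 = $939.52
Net pay = $2,154.36 − $939.52 = $1,214.84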